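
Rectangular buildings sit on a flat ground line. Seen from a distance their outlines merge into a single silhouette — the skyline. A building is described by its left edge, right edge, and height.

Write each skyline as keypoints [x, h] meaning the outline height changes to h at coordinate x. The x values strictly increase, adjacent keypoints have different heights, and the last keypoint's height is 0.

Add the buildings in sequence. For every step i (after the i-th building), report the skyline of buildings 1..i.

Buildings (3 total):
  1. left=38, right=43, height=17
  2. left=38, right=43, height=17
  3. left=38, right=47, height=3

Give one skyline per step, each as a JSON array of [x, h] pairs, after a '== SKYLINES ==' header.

== SKYLINES ==
[[38,17],[43,0]]
[[38,17],[43,0]]
[[38,17],[43,3],[47,0]]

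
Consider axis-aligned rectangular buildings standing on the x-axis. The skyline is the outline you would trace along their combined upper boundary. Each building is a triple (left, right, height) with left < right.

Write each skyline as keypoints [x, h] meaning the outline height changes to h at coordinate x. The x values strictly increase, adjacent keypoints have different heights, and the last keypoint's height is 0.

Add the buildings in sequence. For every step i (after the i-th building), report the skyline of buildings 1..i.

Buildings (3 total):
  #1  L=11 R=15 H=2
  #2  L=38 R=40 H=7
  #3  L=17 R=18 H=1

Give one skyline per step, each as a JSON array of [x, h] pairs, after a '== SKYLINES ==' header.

== SKYLINES ==
[[11,2],[15,0]]
[[11,2],[15,0],[38,7],[40,0]]
[[11,2],[15,0],[17,1],[18,0],[38,7],[40,0]]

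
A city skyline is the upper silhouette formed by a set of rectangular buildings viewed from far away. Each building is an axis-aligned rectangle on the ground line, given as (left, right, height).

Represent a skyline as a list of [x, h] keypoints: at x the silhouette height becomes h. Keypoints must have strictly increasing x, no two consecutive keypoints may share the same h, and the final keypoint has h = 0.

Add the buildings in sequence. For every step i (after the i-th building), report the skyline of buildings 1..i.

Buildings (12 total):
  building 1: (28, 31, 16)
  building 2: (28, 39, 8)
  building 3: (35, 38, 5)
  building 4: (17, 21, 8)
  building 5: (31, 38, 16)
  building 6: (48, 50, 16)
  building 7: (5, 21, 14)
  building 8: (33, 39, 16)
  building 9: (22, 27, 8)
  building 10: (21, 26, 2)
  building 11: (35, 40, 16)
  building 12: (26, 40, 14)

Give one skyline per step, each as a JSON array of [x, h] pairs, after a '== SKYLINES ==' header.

== SKYLINES ==
[[28,16],[31,0]]
[[28,16],[31,8],[39,0]]
[[28,16],[31,8],[39,0]]
[[17,8],[21,0],[28,16],[31,8],[39,0]]
[[17,8],[21,0],[28,16],[38,8],[39,0]]
[[17,8],[21,0],[28,16],[38,8],[39,0],[48,16],[50,0]]
[[5,14],[21,0],[28,16],[38,8],[39,0],[48,16],[50,0]]
[[5,14],[21,0],[28,16],[39,0],[48,16],[50,0]]
[[5,14],[21,0],[22,8],[27,0],[28,16],[39,0],[48,16],[50,0]]
[[5,14],[21,2],[22,8],[27,0],[28,16],[39,0],[48,16],[50,0]]
[[5,14],[21,2],[22,8],[27,0],[28,16],[40,0],[48,16],[50,0]]
[[5,14],[21,2],[22,8],[26,14],[28,16],[40,0],[48,16],[50,0]]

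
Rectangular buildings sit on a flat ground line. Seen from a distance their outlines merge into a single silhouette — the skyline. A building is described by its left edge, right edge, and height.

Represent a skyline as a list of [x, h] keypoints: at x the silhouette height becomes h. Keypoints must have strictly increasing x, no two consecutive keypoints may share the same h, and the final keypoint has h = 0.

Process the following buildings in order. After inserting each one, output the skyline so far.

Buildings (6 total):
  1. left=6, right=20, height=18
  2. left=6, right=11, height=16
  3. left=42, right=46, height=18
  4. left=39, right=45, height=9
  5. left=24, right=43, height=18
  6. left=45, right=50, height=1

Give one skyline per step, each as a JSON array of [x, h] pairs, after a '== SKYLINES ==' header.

== SKYLINES ==
[[6,18],[20,0]]
[[6,18],[20,0]]
[[6,18],[20,0],[42,18],[46,0]]
[[6,18],[20,0],[39,9],[42,18],[46,0]]
[[6,18],[20,0],[24,18],[46,0]]
[[6,18],[20,0],[24,18],[46,1],[50,0]]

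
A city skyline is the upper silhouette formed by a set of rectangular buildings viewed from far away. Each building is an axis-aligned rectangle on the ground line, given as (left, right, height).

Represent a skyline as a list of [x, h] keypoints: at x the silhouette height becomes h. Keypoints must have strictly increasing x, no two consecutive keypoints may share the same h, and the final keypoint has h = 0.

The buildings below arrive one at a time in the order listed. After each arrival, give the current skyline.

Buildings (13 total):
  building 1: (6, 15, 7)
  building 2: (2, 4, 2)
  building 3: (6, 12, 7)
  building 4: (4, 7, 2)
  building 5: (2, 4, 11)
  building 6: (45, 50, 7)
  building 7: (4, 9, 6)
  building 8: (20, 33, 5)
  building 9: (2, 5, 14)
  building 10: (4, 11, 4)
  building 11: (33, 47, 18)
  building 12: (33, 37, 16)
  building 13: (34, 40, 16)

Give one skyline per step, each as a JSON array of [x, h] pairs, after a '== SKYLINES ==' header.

== SKYLINES ==
[[6,7],[15,0]]
[[2,2],[4,0],[6,7],[15,0]]
[[2,2],[4,0],[6,7],[15,0]]
[[2,2],[6,7],[15,0]]
[[2,11],[4,2],[6,7],[15,0]]
[[2,11],[4,2],[6,7],[15,0],[45,7],[50,0]]
[[2,11],[4,6],[6,7],[15,0],[45,7],[50,0]]
[[2,11],[4,6],[6,7],[15,0],[20,5],[33,0],[45,7],[50,0]]
[[2,14],[5,6],[6,7],[15,0],[20,5],[33,0],[45,7],[50,0]]
[[2,14],[5,6],[6,7],[15,0],[20,5],[33,0],[45,7],[50,0]]
[[2,14],[5,6],[6,7],[15,0],[20,5],[33,18],[47,7],[50,0]]
[[2,14],[5,6],[6,7],[15,0],[20,5],[33,18],[47,7],[50,0]]
[[2,14],[5,6],[6,7],[15,0],[20,5],[33,18],[47,7],[50,0]]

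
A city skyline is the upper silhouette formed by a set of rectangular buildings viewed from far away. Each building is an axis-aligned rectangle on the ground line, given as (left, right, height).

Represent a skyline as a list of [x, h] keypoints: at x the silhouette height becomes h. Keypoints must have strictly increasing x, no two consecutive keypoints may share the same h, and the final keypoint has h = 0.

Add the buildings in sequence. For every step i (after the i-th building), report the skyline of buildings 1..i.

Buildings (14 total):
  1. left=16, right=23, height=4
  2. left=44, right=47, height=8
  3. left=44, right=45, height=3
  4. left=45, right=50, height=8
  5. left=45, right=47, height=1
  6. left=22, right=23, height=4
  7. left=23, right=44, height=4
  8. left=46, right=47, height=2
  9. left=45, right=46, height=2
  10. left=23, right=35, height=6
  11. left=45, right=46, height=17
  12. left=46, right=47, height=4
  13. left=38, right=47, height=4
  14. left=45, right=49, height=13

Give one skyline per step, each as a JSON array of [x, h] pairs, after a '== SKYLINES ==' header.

== SKYLINES ==
[[16,4],[23,0]]
[[16,4],[23,0],[44,8],[47,0]]
[[16,4],[23,0],[44,8],[47,0]]
[[16,4],[23,0],[44,8],[50,0]]
[[16,4],[23,0],[44,8],[50,0]]
[[16,4],[23,0],[44,8],[50,0]]
[[16,4],[44,8],[50,0]]
[[16,4],[44,8],[50,0]]
[[16,4],[44,8],[50,0]]
[[16,4],[23,6],[35,4],[44,8],[50,0]]
[[16,4],[23,6],[35,4],[44,8],[45,17],[46,8],[50,0]]
[[16,4],[23,6],[35,4],[44,8],[45,17],[46,8],[50,0]]
[[16,4],[23,6],[35,4],[44,8],[45,17],[46,8],[50,0]]
[[16,4],[23,6],[35,4],[44,8],[45,17],[46,13],[49,8],[50,0]]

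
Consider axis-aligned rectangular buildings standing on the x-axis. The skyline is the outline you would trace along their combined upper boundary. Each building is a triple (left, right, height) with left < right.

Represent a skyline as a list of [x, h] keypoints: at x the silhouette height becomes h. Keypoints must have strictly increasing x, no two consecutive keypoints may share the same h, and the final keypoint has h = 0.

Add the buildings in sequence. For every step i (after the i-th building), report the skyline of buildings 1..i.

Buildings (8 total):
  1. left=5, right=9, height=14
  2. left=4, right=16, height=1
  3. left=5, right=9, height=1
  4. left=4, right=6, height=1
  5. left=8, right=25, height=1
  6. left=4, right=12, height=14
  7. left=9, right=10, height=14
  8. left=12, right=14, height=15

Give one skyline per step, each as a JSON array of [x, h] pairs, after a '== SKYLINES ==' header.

== SKYLINES ==
[[5,14],[9,0]]
[[4,1],[5,14],[9,1],[16,0]]
[[4,1],[5,14],[9,1],[16,0]]
[[4,1],[5,14],[9,1],[16,0]]
[[4,1],[5,14],[9,1],[25,0]]
[[4,14],[12,1],[25,0]]
[[4,14],[12,1],[25,0]]
[[4,14],[12,15],[14,1],[25,0]]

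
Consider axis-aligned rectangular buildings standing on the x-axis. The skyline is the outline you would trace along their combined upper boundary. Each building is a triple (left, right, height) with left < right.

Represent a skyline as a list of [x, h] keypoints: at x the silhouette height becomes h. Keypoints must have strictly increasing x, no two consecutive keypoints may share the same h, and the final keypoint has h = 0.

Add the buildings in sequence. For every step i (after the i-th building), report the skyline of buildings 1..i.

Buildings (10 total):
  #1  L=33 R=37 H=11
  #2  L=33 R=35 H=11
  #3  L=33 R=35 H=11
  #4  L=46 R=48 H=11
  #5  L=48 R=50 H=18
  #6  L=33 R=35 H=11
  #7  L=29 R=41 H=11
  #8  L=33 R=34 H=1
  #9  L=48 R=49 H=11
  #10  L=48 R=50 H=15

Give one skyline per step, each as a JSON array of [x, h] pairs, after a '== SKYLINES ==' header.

== SKYLINES ==
[[33,11],[37,0]]
[[33,11],[37,0]]
[[33,11],[37,0]]
[[33,11],[37,0],[46,11],[48,0]]
[[33,11],[37,0],[46,11],[48,18],[50,0]]
[[33,11],[37,0],[46,11],[48,18],[50,0]]
[[29,11],[41,0],[46,11],[48,18],[50,0]]
[[29,11],[41,0],[46,11],[48,18],[50,0]]
[[29,11],[41,0],[46,11],[48,18],[50,0]]
[[29,11],[41,0],[46,11],[48,18],[50,0]]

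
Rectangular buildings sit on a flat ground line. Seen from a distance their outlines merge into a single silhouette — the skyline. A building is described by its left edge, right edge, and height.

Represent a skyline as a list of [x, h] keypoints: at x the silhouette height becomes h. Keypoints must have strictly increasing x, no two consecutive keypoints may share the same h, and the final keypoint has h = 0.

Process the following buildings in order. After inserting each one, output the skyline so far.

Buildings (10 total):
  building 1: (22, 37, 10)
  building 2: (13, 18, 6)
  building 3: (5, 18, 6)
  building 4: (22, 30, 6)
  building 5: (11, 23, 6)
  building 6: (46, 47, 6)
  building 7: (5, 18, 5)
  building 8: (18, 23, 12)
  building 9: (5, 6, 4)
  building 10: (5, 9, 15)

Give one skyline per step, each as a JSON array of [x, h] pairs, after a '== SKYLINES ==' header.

== SKYLINES ==
[[22,10],[37,0]]
[[13,6],[18,0],[22,10],[37,0]]
[[5,6],[18,0],[22,10],[37,0]]
[[5,6],[18,0],[22,10],[37,0]]
[[5,6],[22,10],[37,0]]
[[5,6],[22,10],[37,0],[46,6],[47,0]]
[[5,6],[22,10],[37,0],[46,6],[47,0]]
[[5,6],[18,12],[23,10],[37,0],[46,6],[47,0]]
[[5,6],[18,12],[23,10],[37,0],[46,6],[47,0]]
[[5,15],[9,6],[18,12],[23,10],[37,0],[46,6],[47,0]]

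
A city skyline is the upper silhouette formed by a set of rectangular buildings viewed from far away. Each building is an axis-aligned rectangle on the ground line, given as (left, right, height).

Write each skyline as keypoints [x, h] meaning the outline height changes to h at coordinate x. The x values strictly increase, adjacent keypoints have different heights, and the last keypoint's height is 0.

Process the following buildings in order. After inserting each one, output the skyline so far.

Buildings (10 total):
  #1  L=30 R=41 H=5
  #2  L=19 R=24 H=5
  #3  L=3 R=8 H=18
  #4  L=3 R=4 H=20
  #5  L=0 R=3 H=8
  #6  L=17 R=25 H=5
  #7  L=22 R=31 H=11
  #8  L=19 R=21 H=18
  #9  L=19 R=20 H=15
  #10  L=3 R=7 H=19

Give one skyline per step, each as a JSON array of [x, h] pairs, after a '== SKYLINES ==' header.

== SKYLINES ==
[[30,5],[41,0]]
[[19,5],[24,0],[30,5],[41,0]]
[[3,18],[8,0],[19,5],[24,0],[30,5],[41,0]]
[[3,20],[4,18],[8,0],[19,5],[24,0],[30,5],[41,0]]
[[0,8],[3,20],[4,18],[8,0],[19,5],[24,0],[30,5],[41,0]]
[[0,8],[3,20],[4,18],[8,0],[17,5],[25,0],[30,5],[41,0]]
[[0,8],[3,20],[4,18],[8,0],[17,5],[22,11],[31,5],[41,0]]
[[0,8],[3,20],[4,18],[8,0],[17,5],[19,18],[21,5],[22,11],[31,5],[41,0]]
[[0,8],[3,20],[4,18],[8,0],[17,5],[19,18],[21,5],[22,11],[31,5],[41,0]]
[[0,8],[3,20],[4,19],[7,18],[8,0],[17,5],[19,18],[21,5],[22,11],[31,5],[41,0]]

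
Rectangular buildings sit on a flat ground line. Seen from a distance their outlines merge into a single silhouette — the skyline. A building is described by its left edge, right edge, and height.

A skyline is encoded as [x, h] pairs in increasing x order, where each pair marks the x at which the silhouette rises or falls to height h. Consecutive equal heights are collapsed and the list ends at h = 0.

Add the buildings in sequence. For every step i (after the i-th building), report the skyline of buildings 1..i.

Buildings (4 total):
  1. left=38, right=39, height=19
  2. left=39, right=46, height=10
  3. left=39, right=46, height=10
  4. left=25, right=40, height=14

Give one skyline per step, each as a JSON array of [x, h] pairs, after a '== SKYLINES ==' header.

== SKYLINES ==
[[38,19],[39,0]]
[[38,19],[39,10],[46,0]]
[[38,19],[39,10],[46,0]]
[[25,14],[38,19],[39,14],[40,10],[46,0]]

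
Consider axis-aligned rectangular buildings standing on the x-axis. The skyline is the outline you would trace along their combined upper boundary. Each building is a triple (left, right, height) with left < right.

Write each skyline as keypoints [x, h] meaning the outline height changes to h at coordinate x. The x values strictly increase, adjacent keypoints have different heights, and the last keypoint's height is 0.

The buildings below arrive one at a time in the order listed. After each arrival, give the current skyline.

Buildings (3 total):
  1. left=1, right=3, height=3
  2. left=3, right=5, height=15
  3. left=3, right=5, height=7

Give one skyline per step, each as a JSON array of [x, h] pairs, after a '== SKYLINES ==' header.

== SKYLINES ==
[[1,3],[3,0]]
[[1,3],[3,15],[5,0]]
[[1,3],[3,15],[5,0]]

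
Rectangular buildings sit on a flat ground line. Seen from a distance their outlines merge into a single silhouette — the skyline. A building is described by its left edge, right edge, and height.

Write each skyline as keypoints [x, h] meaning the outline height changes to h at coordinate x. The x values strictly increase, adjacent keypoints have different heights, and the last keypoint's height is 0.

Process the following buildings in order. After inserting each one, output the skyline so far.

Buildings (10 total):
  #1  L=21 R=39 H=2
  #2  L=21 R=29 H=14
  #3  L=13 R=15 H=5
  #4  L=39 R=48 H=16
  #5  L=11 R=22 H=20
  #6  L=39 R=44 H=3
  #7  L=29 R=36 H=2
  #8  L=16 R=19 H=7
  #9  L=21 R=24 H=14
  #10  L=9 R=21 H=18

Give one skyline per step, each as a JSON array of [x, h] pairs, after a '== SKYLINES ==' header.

== SKYLINES ==
[[21,2],[39,0]]
[[21,14],[29,2],[39,0]]
[[13,5],[15,0],[21,14],[29,2],[39,0]]
[[13,5],[15,0],[21,14],[29,2],[39,16],[48,0]]
[[11,20],[22,14],[29,2],[39,16],[48,0]]
[[11,20],[22,14],[29,2],[39,16],[48,0]]
[[11,20],[22,14],[29,2],[39,16],[48,0]]
[[11,20],[22,14],[29,2],[39,16],[48,0]]
[[11,20],[22,14],[29,2],[39,16],[48,0]]
[[9,18],[11,20],[22,14],[29,2],[39,16],[48,0]]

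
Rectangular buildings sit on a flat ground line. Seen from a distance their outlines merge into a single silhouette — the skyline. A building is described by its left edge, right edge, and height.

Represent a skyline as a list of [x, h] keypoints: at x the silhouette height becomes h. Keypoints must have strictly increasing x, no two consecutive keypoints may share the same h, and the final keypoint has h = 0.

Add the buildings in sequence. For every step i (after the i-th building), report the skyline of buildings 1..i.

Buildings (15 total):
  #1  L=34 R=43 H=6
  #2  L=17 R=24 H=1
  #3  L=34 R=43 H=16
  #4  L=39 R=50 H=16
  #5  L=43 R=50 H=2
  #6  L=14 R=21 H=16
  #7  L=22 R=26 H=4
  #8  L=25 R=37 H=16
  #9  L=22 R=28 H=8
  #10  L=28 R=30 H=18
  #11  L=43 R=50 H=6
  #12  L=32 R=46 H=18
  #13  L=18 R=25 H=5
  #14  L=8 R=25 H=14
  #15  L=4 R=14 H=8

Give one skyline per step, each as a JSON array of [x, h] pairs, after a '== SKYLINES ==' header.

== SKYLINES ==
[[34,6],[43,0]]
[[17,1],[24,0],[34,6],[43,0]]
[[17,1],[24,0],[34,16],[43,0]]
[[17,1],[24,0],[34,16],[50,0]]
[[17,1],[24,0],[34,16],[50,0]]
[[14,16],[21,1],[24,0],[34,16],[50,0]]
[[14,16],[21,1],[22,4],[26,0],[34,16],[50,0]]
[[14,16],[21,1],[22,4],[25,16],[50,0]]
[[14,16],[21,1],[22,8],[25,16],[50,0]]
[[14,16],[21,1],[22,8],[25,16],[28,18],[30,16],[50,0]]
[[14,16],[21,1],[22,8],[25,16],[28,18],[30,16],[50,0]]
[[14,16],[21,1],[22,8],[25,16],[28,18],[30,16],[32,18],[46,16],[50,0]]
[[14,16],[21,5],[22,8],[25,16],[28,18],[30,16],[32,18],[46,16],[50,0]]
[[8,14],[14,16],[21,14],[25,16],[28,18],[30,16],[32,18],[46,16],[50,0]]
[[4,8],[8,14],[14,16],[21,14],[25,16],[28,18],[30,16],[32,18],[46,16],[50,0]]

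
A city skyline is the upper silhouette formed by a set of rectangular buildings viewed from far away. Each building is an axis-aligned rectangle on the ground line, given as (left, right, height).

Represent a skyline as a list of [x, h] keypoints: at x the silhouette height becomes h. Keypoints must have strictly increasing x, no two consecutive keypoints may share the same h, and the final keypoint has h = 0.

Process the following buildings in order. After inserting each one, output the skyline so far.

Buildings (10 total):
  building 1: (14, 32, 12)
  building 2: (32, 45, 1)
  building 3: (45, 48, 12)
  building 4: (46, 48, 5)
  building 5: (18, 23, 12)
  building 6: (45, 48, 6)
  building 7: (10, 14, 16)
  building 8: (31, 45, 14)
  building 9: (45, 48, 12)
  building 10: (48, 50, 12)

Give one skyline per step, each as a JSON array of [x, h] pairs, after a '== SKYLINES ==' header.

== SKYLINES ==
[[14,12],[32,0]]
[[14,12],[32,1],[45,0]]
[[14,12],[32,1],[45,12],[48,0]]
[[14,12],[32,1],[45,12],[48,0]]
[[14,12],[32,1],[45,12],[48,0]]
[[14,12],[32,1],[45,12],[48,0]]
[[10,16],[14,12],[32,1],[45,12],[48,0]]
[[10,16],[14,12],[31,14],[45,12],[48,0]]
[[10,16],[14,12],[31,14],[45,12],[48,0]]
[[10,16],[14,12],[31,14],[45,12],[50,0]]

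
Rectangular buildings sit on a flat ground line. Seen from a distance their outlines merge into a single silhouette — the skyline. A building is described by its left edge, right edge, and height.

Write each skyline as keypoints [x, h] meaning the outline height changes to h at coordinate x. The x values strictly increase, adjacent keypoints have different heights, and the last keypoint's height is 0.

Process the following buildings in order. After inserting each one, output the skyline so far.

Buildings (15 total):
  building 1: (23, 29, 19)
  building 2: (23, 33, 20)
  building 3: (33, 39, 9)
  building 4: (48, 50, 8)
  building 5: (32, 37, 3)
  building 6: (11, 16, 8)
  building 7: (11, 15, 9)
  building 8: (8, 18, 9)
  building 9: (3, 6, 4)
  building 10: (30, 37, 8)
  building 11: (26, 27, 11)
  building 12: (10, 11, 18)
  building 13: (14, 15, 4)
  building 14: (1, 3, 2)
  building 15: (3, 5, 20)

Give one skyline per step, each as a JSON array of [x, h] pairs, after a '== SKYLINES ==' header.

== SKYLINES ==
[[23,19],[29,0]]
[[23,20],[33,0]]
[[23,20],[33,9],[39,0]]
[[23,20],[33,9],[39,0],[48,8],[50,0]]
[[23,20],[33,9],[39,0],[48,8],[50,0]]
[[11,8],[16,0],[23,20],[33,9],[39,0],[48,8],[50,0]]
[[11,9],[15,8],[16,0],[23,20],[33,9],[39,0],[48,8],[50,0]]
[[8,9],[18,0],[23,20],[33,9],[39,0],[48,8],[50,0]]
[[3,4],[6,0],[8,9],[18,0],[23,20],[33,9],[39,0],[48,8],[50,0]]
[[3,4],[6,0],[8,9],[18,0],[23,20],[33,9],[39,0],[48,8],[50,0]]
[[3,4],[6,0],[8,9],[18,0],[23,20],[33,9],[39,0],[48,8],[50,0]]
[[3,4],[6,0],[8,9],[10,18],[11,9],[18,0],[23,20],[33,9],[39,0],[48,8],[50,0]]
[[3,4],[6,0],[8,9],[10,18],[11,9],[18,0],[23,20],[33,9],[39,0],[48,8],[50,0]]
[[1,2],[3,4],[6,0],[8,9],[10,18],[11,9],[18,0],[23,20],[33,9],[39,0],[48,8],[50,0]]
[[1,2],[3,20],[5,4],[6,0],[8,9],[10,18],[11,9],[18,0],[23,20],[33,9],[39,0],[48,8],[50,0]]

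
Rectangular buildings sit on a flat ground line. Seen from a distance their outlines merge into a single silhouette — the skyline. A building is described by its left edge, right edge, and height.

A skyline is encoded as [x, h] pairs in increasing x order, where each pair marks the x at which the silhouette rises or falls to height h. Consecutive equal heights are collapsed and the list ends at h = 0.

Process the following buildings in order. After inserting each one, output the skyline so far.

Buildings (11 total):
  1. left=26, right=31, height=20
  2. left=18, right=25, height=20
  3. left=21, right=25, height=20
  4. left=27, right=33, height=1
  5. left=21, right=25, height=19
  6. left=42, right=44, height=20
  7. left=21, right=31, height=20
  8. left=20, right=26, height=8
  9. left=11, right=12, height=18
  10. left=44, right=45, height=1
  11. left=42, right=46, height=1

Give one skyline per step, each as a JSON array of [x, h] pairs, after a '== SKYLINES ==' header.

== SKYLINES ==
[[26,20],[31,0]]
[[18,20],[25,0],[26,20],[31,0]]
[[18,20],[25,0],[26,20],[31,0]]
[[18,20],[25,0],[26,20],[31,1],[33,0]]
[[18,20],[25,0],[26,20],[31,1],[33,0]]
[[18,20],[25,0],[26,20],[31,1],[33,0],[42,20],[44,0]]
[[18,20],[31,1],[33,0],[42,20],[44,0]]
[[18,20],[31,1],[33,0],[42,20],[44,0]]
[[11,18],[12,0],[18,20],[31,1],[33,0],[42,20],[44,0]]
[[11,18],[12,0],[18,20],[31,1],[33,0],[42,20],[44,1],[45,0]]
[[11,18],[12,0],[18,20],[31,1],[33,0],[42,20],[44,1],[46,0]]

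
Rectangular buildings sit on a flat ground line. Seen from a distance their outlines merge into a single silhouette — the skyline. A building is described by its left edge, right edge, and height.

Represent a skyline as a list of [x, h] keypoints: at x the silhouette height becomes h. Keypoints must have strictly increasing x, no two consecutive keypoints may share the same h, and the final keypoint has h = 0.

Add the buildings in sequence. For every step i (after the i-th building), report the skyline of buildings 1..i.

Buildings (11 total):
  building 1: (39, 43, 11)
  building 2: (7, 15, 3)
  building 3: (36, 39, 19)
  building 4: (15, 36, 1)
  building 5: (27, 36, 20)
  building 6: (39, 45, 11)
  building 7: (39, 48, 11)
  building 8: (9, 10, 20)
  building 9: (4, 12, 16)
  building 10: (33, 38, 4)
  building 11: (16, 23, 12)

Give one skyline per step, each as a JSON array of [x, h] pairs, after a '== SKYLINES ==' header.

== SKYLINES ==
[[39,11],[43,0]]
[[7,3],[15,0],[39,11],[43,0]]
[[7,3],[15,0],[36,19],[39,11],[43,0]]
[[7,3],[15,1],[36,19],[39,11],[43,0]]
[[7,3],[15,1],[27,20],[36,19],[39,11],[43,0]]
[[7,3],[15,1],[27,20],[36,19],[39,11],[45,0]]
[[7,3],[15,1],[27,20],[36,19],[39,11],[48,0]]
[[7,3],[9,20],[10,3],[15,1],[27,20],[36,19],[39,11],[48,0]]
[[4,16],[9,20],[10,16],[12,3],[15,1],[27,20],[36,19],[39,11],[48,0]]
[[4,16],[9,20],[10,16],[12,3],[15,1],[27,20],[36,19],[39,11],[48,0]]
[[4,16],[9,20],[10,16],[12,3],[15,1],[16,12],[23,1],[27,20],[36,19],[39,11],[48,0]]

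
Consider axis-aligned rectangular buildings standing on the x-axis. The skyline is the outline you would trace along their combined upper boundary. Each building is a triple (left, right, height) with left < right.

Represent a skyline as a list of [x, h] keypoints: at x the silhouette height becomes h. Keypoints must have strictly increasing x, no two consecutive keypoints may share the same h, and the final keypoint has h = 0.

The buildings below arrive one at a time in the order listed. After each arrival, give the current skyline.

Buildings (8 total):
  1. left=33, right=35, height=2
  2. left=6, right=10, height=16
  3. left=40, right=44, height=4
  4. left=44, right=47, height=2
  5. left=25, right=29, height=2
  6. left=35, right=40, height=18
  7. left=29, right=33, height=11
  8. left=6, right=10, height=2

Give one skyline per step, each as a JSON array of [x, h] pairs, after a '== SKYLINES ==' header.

== SKYLINES ==
[[33,2],[35,0]]
[[6,16],[10,0],[33,2],[35,0]]
[[6,16],[10,0],[33,2],[35,0],[40,4],[44,0]]
[[6,16],[10,0],[33,2],[35,0],[40,4],[44,2],[47,0]]
[[6,16],[10,0],[25,2],[29,0],[33,2],[35,0],[40,4],[44,2],[47,0]]
[[6,16],[10,0],[25,2],[29,0],[33,2],[35,18],[40,4],[44,2],[47,0]]
[[6,16],[10,0],[25,2],[29,11],[33,2],[35,18],[40,4],[44,2],[47,0]]
[[6,16],[10,0],[25,2],[29,11],[33,2],[35,18],[40,4],[44,2],[47,0]]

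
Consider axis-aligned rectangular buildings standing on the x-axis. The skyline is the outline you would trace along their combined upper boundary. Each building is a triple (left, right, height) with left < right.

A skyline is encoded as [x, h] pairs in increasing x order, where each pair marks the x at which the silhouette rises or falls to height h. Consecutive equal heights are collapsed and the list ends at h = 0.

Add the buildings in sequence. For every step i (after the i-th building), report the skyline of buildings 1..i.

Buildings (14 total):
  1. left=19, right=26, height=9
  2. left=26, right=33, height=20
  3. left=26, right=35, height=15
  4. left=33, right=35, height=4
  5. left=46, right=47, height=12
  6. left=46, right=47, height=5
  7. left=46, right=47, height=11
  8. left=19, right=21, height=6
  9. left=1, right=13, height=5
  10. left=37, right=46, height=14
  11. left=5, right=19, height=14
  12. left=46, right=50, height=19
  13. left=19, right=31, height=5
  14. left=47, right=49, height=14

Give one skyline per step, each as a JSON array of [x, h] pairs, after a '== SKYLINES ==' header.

== SKYLINES ==
[[19,9],[26,0]]
[[19,9],[26,20],[33,0]]
[[19,9],[26,20],[33,15],[35,0]]
[[19,9],[26,20],[33,15],[35,0]]
[[19,9],[26,20],[33,15],[35,0],[46,12],[47,0]]
[[19,9],[26,20],[33,15],[35,0],[46,12],[47,0]]
[[19,9],[26,20],[33,15],[35,0],[46,12],[47,0]]
[[19,9],[26,20],[33,15],[35,0],[46,12],[47,0]]
[[1,5],[13,0],[19,9],[26,20],[33,15],[35,0],[46,12],[47,0]]
[[1,5],[13,0],[19,9],[26,20],[33,15],[35,0],[37,14],[46,12],[47,0]]
[[1,5],[5,14],[19,9],[26,20],[33,15],[35,0],[37,14],[46,12],[47,0]]
[[1,5],[5,14],[19,9],[26,20],[33,15],[35,0],[37,14],[46,19],[50,0]]
[[1,5],[5,14],[19,9],[26,20],[33,15],[35,0],[37,14],[46,19],[50,0]]
[[1,5],[5,14],[19,9],[26,20],[33,15],[35,0],[37,14],[46,19],[50,0]]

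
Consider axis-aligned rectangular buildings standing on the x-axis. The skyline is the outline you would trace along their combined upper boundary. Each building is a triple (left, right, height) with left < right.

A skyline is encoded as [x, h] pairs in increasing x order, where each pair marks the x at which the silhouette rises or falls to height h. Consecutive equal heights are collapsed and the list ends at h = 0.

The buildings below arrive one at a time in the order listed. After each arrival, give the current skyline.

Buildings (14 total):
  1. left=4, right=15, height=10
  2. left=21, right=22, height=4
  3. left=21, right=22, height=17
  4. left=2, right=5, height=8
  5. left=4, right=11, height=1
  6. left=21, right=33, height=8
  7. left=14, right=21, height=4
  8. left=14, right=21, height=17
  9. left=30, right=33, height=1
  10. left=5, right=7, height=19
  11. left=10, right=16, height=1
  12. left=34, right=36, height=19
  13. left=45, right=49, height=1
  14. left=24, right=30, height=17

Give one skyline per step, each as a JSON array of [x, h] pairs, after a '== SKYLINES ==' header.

== SKYLINES ==
[[4,10],[15,0]]
[[4,10],[15,0],[21,4],[22,0]]
[[4,10],[15,0],[21,17],[22,0]]
[[2,8],[4,10],[15,0],[21,17],[22,0]]
[[2,8],[4,10],[15,0],[21,17],[22,0]]
[[2,8],[4,10],[15,0],[21,17],[22,8],[33,0]]
[[2,8],[4,10],[15,4],[21,17],[22,8],[33,0]]
[[2,8],[4,10],[14,17],[22,8],[33,0]]
[[2,8],[4,10],[14,17],[22,8],[33,0]]
[[2,8],[4,10],[5,19],[7,10],[14,17],[22,8],[33,0]]
[[2,8],[4,10],[5,19],[7,10],[14,17],[22,8],[33,0]]
[[2,8],[4,10],[5,19],[7,10],[14,17],[22,8],[33,0],[34,19],[36,0]]
[[2,8],[4,10],[5,19],[7,10],[14,17],[22,8],[33,0],[34,19],[36,0],[45,1],[49,0]]
[[2,8],[4,10],[5,19],[7,10],[14,17],[22,8],[24,17],[30,8],[33,0],[34,19],[36,0],[45,1],[49,0]]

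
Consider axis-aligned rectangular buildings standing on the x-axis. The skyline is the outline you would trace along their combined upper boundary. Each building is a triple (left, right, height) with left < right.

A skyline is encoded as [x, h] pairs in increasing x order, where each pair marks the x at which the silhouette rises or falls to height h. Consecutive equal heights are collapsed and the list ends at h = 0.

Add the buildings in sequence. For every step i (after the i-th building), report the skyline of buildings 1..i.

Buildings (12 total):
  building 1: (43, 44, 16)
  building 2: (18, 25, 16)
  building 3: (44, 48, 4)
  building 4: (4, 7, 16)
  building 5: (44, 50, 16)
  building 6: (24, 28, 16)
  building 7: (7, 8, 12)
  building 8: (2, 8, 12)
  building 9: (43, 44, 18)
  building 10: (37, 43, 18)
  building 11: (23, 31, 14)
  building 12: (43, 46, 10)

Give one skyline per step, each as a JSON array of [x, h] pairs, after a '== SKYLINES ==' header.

== SKYLINES ==
[[43,16],[44,0]]
[[18,16],[25,0],[43,16],[44,0]]
[[18,16],[25,0],[43,16],[44,4],[48,0]]
[[4,16],[7,0],[18,16],[25,0],[43,16],[44,4],[48,0]]
[[4,16],[7,0],[18,16],[25,0],[43,16],[50,0]]
[[4,16],[7,0],[18,16],[28,0],[43,16],[50,0]]
[[4,16],[7,12],[8,0],[18,16],[28,0],[43,16],[50,0]]
[[2,12],[4,16],[7,12],[8,0],[18,16],[28,0],[43,16],[50,0]]
[[2,12],[4,16],[7,12],[8,0],[18,16],[28,0],[43,18],[44,16],[50,0]]
[[2,12],[4,16],[7,12],[8,0],[18,16],[28,0],[37,18],[44,16],[50,0]]
[[2,12],[4,16],[7,12],[8,0],[18,16],[28,14],[31,0],[37,18],[44,16],[50,0]]
[[2,12],[4,16],[7,12],[8,0],[18,16],[28,14],[31,0],[37,18],[44,16],[50,0]]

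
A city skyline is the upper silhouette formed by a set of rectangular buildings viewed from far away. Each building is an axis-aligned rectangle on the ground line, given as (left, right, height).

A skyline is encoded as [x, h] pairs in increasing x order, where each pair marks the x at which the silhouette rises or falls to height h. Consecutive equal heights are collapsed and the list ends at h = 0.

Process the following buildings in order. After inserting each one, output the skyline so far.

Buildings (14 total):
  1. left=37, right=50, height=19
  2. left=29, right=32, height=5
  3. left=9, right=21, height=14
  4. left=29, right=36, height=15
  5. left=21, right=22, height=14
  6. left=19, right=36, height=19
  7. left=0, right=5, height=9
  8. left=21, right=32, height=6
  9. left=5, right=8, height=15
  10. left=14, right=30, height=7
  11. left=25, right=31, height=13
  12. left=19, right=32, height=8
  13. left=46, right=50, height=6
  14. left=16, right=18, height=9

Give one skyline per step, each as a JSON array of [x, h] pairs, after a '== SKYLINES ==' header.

== SKYLINES ==
[[37,19],[50,0]]
[[29,5],[32,0],[37,19],[50,0]]
[[9,14],[21,0],[29,5],[32,0],[37,19],[50,0]]
[[9,14],[21,0],[29,15],[36,0],[37,19],[50,0]]
[[9,14],[22,0],[29,15],[36,0],[37,19],[50,0]]
[[9,14],[19,19],[36,0],[37,19],[50,0]]
[[0,9],[5,0],[9,14],[19,19],[36,0],[37,19],[50,0]]
[[0,9],[5,0],[9,14],[19,19],[36,0],[37,19],[50,0]]
[[0,9],[5,15],[8,0],[9,14],[19,19],[36,0],[37,19],[50,0]]
[[0,9],[5,15],[8,0],[9,14],[19,19],[36,0],[37,19],[50,0]]
[[0,9],[5,15],[8,0],[9,14],[19,19],[36,0],[37,19],[50,0]]
[[0,9],[5,15],[8,0],[9,14],[19,19],[36,0],[37,19],[50,0]]
[[0,9],[5,15],[8,0],[9,14],[19,19],[36,0],[37,19],[50,0]]
[[0,9],[5,15],[8,0],[9,14],[19,19],[36,0],[37,19],[50,0]]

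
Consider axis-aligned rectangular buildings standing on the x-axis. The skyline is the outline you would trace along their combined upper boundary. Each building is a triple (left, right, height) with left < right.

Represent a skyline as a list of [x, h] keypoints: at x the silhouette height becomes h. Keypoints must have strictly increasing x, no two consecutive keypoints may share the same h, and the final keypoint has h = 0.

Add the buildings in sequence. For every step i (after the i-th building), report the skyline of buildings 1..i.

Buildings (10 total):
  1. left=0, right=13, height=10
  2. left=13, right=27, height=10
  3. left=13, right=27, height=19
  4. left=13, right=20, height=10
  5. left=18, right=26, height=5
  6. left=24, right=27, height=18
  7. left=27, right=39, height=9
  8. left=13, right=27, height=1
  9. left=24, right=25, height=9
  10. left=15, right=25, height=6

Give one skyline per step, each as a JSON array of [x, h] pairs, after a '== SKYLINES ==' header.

== SKYLINES ==
[[0,10],[13,0]]
[[0,10],[27,0]]
[[0,10],[13,19],[27,0]]
[[0,10],[13,19],[27,0]]
[[0,10],[13,19],[27,0]]
[[0,10],[13,19],[27,0]]
[[0,10],[13,19],[27,9],[39,0]]
[[0,10],[13,19],[27,9],[39,0]]
[[0,10],[13,19],[27,9],[39,0]]
[[0,10],[13,19],[27,9],[39,0]]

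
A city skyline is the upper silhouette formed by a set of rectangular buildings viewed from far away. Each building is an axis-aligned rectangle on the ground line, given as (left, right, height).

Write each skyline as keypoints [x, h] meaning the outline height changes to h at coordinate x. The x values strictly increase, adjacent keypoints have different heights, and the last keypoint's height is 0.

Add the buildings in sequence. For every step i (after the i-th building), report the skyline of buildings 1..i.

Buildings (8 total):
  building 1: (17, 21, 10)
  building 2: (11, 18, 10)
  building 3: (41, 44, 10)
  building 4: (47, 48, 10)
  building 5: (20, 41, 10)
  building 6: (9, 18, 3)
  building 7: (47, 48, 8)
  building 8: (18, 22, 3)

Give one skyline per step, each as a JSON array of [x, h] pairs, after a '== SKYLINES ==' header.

== SKYLINES ==
[[17,10],[21,0]]
[[11,10],[21,0]]
[[11,10],[21,0],[41,10],[44,0]]
[[11,10],[21,0],[41,10],[44,0],[47,10],[48,0]]
[[11,10],[44,0],[47,10],[48,0]]
[[9,3],[11,10],[44,0],[47,10],[48,0]]
[[9,3],[11,10],[44,0],[47,10],[48,0]]
[[9,3],[11,10],[44,0],[47,10],[48,0]]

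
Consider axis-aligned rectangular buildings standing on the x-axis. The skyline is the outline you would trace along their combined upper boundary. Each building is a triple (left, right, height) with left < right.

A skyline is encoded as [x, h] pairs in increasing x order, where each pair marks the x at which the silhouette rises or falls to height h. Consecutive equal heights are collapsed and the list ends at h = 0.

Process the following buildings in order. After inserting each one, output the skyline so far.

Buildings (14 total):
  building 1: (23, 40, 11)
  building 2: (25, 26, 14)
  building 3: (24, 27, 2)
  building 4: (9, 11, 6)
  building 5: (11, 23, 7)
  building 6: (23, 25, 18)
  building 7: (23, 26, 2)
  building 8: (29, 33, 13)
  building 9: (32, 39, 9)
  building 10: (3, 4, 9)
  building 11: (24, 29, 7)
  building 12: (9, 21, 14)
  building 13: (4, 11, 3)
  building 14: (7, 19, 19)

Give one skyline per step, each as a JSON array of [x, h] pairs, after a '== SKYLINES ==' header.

== SKYLINES ==
[[23,11],[40,0]]
[[23,11],[25,14],[26,11],[40,0]]
[[23,11],[25,14],[26,11],[40,0]]
[[9,6],[11,0],[23,11],[25,14],[26,11],[40,0]]
[[9,6],[11,7],[23,11],[25,14],[26,11],[40,0]]
[[9,6],[11,7],[23,18],[25,14],[26,11],[40,0]]
[[9,6],[11,7],[23,18],[25,14],[26,11],[40,0]]
[[9,6],[11,7],[23,18],[25,14],[26,11],[29,13],[33,11],[40,0]]
[[9,6],[11,7],[23,18],[25,14],[26,11],[29,13],[33,11],[40,0]]
[[3,9],[4,0],[9,6],[11,7],[23,18],[25,14],[26,11],[29,13],[33,11],[40,0]]
[[3,9],[4,0],[9,6],[11,7],[23,18],[25,14],[26,11],[29,13],[33,11],[40,0]]
[[3,9],[4,0],[9,14],[21,7],[23,18],[25,14],[26,11],[29,13],[33,11],[40,0]]
[[3,9],[4,3],[9,14],[21,7],[23,18],[25,14],[26,11],[29,13],[33,11],[40,0]]
[[3,9],[4,3],[7,19],[19,14],[21,7],[23,18],[25,14],[26,11],[29,13],[33,11],[40,0]]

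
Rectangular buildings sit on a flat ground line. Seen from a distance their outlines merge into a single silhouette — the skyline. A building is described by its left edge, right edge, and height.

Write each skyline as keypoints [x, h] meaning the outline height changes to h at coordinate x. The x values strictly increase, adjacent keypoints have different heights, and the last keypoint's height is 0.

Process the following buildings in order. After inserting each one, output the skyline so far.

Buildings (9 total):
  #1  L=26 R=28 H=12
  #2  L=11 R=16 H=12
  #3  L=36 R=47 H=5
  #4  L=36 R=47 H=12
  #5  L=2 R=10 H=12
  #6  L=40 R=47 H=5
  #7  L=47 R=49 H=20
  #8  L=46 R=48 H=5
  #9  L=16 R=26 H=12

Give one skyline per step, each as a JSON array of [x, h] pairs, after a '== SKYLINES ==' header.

== SKYLINES ==
[[26,12],[28,0]]
[[11,12],[16,0],[26,12],[28,0]]
[[11,12],[16,0],[26,12],[28,0],[36,5],[47,0]]
[[11,12],[16,0],[26,12],[28,0],[36,12],[47,0]]
[[2,12],[10,0],[11,12],[16,0],[26,12],[28,0],[36,12],[47,0]]
[[2,12],[10,0],[11,12],[16,0],[26,12],[28,0],[36,12],[47,0]]
[[2,12],[10,0],[11,12],[16,0],[26,12],[28,0],[36,12],[47,20],[49,0]]
[[2,12],[10,0],[11,12],[16,0],[26,12],[28,0],[36,12],[47,20],[49,0]]
[[2,12],[10,0],[11,12],[28,0],[36,12],[47,20],[49,0]]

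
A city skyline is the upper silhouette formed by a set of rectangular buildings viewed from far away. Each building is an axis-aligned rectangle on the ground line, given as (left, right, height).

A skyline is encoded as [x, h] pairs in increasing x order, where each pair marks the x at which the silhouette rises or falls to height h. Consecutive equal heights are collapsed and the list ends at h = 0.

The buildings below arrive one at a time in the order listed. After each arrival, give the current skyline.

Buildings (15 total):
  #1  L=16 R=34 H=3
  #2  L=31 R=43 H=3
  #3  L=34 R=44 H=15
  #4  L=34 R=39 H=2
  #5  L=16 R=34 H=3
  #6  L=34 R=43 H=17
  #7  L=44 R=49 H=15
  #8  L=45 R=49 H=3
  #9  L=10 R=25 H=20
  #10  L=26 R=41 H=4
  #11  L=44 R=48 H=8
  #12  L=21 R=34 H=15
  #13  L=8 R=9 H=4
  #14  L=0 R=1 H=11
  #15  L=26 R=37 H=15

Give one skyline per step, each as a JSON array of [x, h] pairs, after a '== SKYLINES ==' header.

== SKYLINES ==
[[16,3],[34,0]]
[[16,3],[43,0]]
[[16,3],[34,15],[44,0]]
[[16,3],[34,15],[44,0]]
[[16,3],[34,15],[44,0]]
[[16,3],[34,17],[43,15],[44,0]]
[[16,3],[34,17],[43,15],[49,0]]
[[16,3],[34,17],[43,15],[49,0]]
[[10,20],[25,3],[34,17],[43,15],[49,0]]
[[10,20],[25,3],[26,4],[34,17],[43,15],[49,0]]
[[10,20],[25,3],[26,4],[34,17],[43,15],[49,0]]
[[10,20],[25,15],[34,17],[43,15],[49,0]]
[[8,4],[9,0],[10,20],[25,15],[34,17],[43,15],[49,0]]
[[0,11],[1,0],[8,4],[9,0],[10,20],[25,15],[34,17],[43,15],[49,0]]
[[0,11],[1,0],[8,4],[9,0],[10,20],[25,15],[34,17],[43,15],[49,0]]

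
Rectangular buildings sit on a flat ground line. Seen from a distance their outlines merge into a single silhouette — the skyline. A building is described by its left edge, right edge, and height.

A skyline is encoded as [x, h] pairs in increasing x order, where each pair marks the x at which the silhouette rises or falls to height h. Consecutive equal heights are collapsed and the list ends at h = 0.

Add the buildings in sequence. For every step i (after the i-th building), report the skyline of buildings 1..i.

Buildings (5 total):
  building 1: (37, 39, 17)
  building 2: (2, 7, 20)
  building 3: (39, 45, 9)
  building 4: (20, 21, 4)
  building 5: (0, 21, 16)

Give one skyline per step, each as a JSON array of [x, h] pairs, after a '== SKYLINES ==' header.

== SKYLINES ==
[[37,17],[39,0]]
[[2,20],[7,0],[37,17],[39,0]]
[[2,20],[7,0],[37,17],[39,9],[45,0]]
[[2,20],[7,0],[20,4],[21,0],[37,17],[39,9],[45,0]]
[[0,16],[2,20],[7,16],[21,0],[37,17],[39,9],[45,0]]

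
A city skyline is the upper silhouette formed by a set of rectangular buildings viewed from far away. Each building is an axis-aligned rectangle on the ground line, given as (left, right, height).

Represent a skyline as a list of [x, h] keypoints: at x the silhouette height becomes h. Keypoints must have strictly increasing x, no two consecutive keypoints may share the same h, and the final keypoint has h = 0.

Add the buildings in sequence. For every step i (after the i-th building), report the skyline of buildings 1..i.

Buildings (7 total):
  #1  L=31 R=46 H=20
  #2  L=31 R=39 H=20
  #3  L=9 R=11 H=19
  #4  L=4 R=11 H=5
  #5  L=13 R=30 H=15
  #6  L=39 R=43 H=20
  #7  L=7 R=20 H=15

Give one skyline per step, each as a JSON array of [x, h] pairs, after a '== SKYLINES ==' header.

== SKYLINES ==
[[31,20],[46,0]]
[[31,20],[46,0]]
[[9,19],[11,0],[31,20],[46,0]]
[[4,5],[9,19],[11,0],[31,20],[46,0]]
[[4,5],[9,19],[11,0],[13,15],[30,0],[31,20],[46,0]]
[[4,5],[9,19],[11,0],[13,15],[30,0],[31,20],[46,0]]
[[4,5],[7,15],[9,19],[11,15],[30,0],[31,20],[46,0]]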